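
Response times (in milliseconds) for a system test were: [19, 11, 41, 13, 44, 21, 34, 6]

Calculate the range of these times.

38

Step 1: Identify the maximum value: max = 44
Step 2: Identify the minimum value: min = 6
Step 3: Range = max - min = 44 - 6 = 38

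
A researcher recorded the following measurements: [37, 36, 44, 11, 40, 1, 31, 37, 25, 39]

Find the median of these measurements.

36.5

Step 1: Sort the data in ascending order: [1, 11, 25, 31, 36, 37, 37, 39, 40, 44]
Step 2: The number of values is n = 10.
Step 3: Since n is even, the median is the average of positions 5 and 6:
  Median = (36 + 37) / 2 = 36.5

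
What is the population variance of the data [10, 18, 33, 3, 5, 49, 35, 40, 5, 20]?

244.56

Step 1: Compute the mean: (10 + 18 + 33 + 3 + 5 + 49 + 35 + 40 + 5 + 20) / 10 = 21.8
Step 2: Compute squared deviations from the mean:
  (10 - 21.8)^2 = 139.24
  (18 - 21.8)^2 = 14.44
  (33 - 21.8)^2 = 125.44
  (3 - 21.8)^2 = 353.44
  (5 - 21.8)^2 = 282.24
  (49 - 21.8)^2 = 739.84
  (35 - 21.8)^2 = 174.24
  (40 - 21.8)^2 = 331.24
  (5 - 21.8)^2 = 282.24
  (20 - 21.8)^2 = 3.24
Step 3: Sum of squared deviations = 2445.6
Step 4: Population variance = 2445.6 / 10 = 244.56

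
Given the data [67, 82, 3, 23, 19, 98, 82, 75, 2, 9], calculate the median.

45

Step 1: Sort the data in ascending order: [2, 3, 9, 19, 23, 67, 75, 82, 82, 98]
Step 2: The number of values is n = 10.
Step 3: Since n is even, the median is the average of positions 5 and 6:
  Median = (23 + 67) / 2 = 45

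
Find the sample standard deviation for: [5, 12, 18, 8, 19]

6.1074

Step 1: Compute the mean: 12.4
Step 2: Sum of squared deviations from the mean: 149.2
Step 3: Sample variance = 149.2 / 4 = 37.3
Step 4: Standard deviation = sqrt(37.3) = 6.1074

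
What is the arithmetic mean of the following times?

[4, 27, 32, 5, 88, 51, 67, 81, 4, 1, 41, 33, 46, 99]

41.3571

Step 1: Sum all values: 4 + 27 + 32 + 5 + 88 + 51 + 67 + 81 + 4 + 1 + 41 + 33 + 46 + 99 = 579
Step 2: Count the number of values: n = 14
Step 3: Mean = sum / n = 579 / 14 = 41.3571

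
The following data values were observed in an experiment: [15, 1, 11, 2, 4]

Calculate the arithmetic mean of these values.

6.6

Step 1: Sum all values: 15 + 1 + 11 + 2 + 4 = 33
Step 2: Count the number of values: n = 5
Step 3: Mean = sum / n = 33 / 5 = 6.6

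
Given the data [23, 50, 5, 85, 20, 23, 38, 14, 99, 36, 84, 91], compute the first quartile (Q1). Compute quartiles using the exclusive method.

20.75

Step 1: Sort the data: [5, 14, 20, 23, 23, 36, 38, 50, 84, 85, 91, 99]
Step 2: n = 12
Step 3: Using the exclusive quartile method:
  Q1 = 20.75
  Q2 (median) = 37
  Q3 = 84.75
  IQR = Q3 - Q1 = 84.75 - 20.75 = 64
Step 4: Q1 = 20.75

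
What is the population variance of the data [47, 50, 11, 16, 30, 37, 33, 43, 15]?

186.8889

Step 1: Compute the mean: (47 + 50 + 11 + 16 + 30 + 37 + 33 + 43 + 15) / 9 = 31.3333
Step 2: Compute squared deviations from the mean:
  (47 - 31.3333)^2 = 245.4444
  (50 - 31.3333)^2 = 348.4444
  (11 - 31.3333)^2 = 413.4444
  (16 - 31.3333)^2 = 235.1111
  (30 - 31.3333)^2 = 1.7778
  (37 - 31.3333)^2 = 32.1111
  (33 - 31.3333)^2 = 2.7778
  (43 - 31.3333)^2 = 136.1111
  (15 - 31.3333)^2 = 266.7778
Step 3: Sum of squared deviations = 1682
Step 4: Population variance = 1682 / 9 = 186.8889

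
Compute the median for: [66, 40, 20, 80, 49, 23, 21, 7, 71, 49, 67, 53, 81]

49

Step 1: Sort the data in ascending order: [7, 20, 21, 23, 40, 49, 49, 53, 66, 67, 71, 80, 81]
Step 2: The number of values is n = 13.
Step 3: Since n is odd, the median is the middle value at position 7: 49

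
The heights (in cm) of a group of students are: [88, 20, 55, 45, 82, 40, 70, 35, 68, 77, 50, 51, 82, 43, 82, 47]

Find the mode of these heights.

82

Step 1: Count the frequency of each value:
  20: appears 1 time(s)
  35: appears 1 time(s)
  40: appears 1 time(s)
  43: appears 1 time(s)
  45: appears 1 time(s)
  47: appears 1 time(s)
  50: appears 1 time(s)
  51: appears 1 time(s)
  55: appears 1 time(s)
  68: appears 1 time(s)
  70: appears 1 time(s)
  77: appears 1 time(s)
  82: appears 3 time(s)
  88: appears 1 time(s)
Step 2: The value 82 appears most frequently (3 times).
Step 3: Mode = 82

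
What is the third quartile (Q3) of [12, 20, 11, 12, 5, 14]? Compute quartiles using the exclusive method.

15.5

Step 1: Sort the data: [5, 11, 12, 12, 14, 20]
Step 2: n = 6
Step 3: Using the exclusive quartile method:
  Q1 = 9.5
  Q2 (median) = 12
  Q3 = 15.5
  IQR = Q3 - Q1 = 15.5 - 9.5 = 6
Step 4: Q3 = 15.5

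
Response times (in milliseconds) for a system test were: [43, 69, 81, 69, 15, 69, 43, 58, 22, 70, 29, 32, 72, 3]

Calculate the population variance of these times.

573.4541

Step 1: Compute the mean: (43 + 69 + 81 + 69 + 15 + 69 + 43 + 58 + 22 + 70 + 29 + 32 + 72 + 3) / 14 = 48.2143
Step 2: Compute squared deviations from the mean:
  (43 - 48.2143)^2 = 27.1888
  (69 - 48.2143)^2 = 432.0459
  (81 - 48.2143)^2 = 1074.9031
  (69 - 48.2143)^2 = 432.0459
  (15 - 48.2143)^2 = 1103.1888
  (69 - 48.2143)^2 = 432.0459
  (43 - 48.2143)^2 = 27.1888
  (58 - 48.2143)^2 = 95.7602
  (22 - 48.2143)^2 = 687.1888
  (70 - 48.2143)^2 = 474.6173
  (29 - 48.2143)^2 = 369.1888
  (32 - 48.2143)^2 = 262.9031
  (72 - 48.2143)^2 = 565.7602
  (3 - 48.2143)^2 = 2044.3316
Step 3: Sum of squared deviations = 8028.3571
Step 4: Population variance = 8028.3571 / 14 = 573.4541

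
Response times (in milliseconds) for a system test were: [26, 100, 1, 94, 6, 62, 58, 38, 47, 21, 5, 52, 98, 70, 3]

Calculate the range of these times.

99

Step 1: Identify the maximum value: max = 100
Step 2: Identify the minimum value: min = 1
Step 3: Range = max - min = 100 - 1 = 99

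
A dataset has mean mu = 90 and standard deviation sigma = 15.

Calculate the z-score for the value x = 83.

-0.4667

Step 1: Recall the z-score formula: z = (x - mu) / sigma
Step 2: Substitute values: z = (83 - 90) / 15
Step 3: z = -7 / 15 = -0.4667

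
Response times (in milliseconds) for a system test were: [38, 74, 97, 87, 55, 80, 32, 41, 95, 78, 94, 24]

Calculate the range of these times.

73

Step 1: Identify the maximum value: max = 97
Step 2: Identify the minimum value: min = 24
Step 3: Range = max - min = 97 - 24 = 73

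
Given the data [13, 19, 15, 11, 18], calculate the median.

15

Step 1: Sort the data in ascending order: [11, 13, 15, 18, 19]
Step 2: The number of values is n = 5.
Step 3: Since n is odd, the median is the middle value at position 3: 15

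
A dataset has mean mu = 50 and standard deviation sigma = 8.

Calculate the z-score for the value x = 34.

-2

Step 1: Recall the z-score formula: z = (x - mu) / sigma
Step 2: Substitute values: z = (34 - 50) / 8
Step 3: z = -16 / 8 = -2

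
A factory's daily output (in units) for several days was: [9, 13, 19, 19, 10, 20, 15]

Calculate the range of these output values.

11

Step 1: Identify the maximum value: max = 20
Step 2: Identify the minimum value: min = 9
Step 3: Range = max - min = 20 - 9 = 11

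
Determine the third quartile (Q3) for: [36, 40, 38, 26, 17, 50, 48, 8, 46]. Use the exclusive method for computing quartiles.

47

Step 1: Sort the data: [8, 17, 26, 36, 38, 40, 46, 48, 50]
Step 2: n = 9
Step 3: Using the exclusive quartile method:
  Q1 = 21.5
  Q2 (median) = 38
  Q3 = 47
  IQR = Q3 - Q1 = 47 - 21.5 = 25.5
Step 4: Q3 = 47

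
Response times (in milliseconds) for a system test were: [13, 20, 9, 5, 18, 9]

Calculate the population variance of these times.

27.8889

Step 1: Compute the mean: (13 + 20 + 9 + 5 + 18 + 9) / 6 = 12.3333
Step 2: Compute squared deviations from the mean:
  (13 - 12.3333)^2 = 0.4444
  (20 - 12.3333)^2 = 58.7778
  (9 - 12.3333)^2 = 11.1111
  (5 - 12.3333)^2 = 53.7778
  (18 - 12.3333)^2 = 32.1111
  (9 - 12.3333)^2 = 11.1111
Step 3: Sum of squared deviations = 167.3333
Step 4: Population variance = 167.3333 / 6 = 27.8889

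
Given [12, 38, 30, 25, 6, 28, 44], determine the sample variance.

180.8095

Step 1: Compute the mean: (12 + 38 + 30 + 25 + 6 + 28 + 44) / 7 = 26.1429
Step 2: Compute squared deviations from the mean:
  (12 - 26.1429)^2 = 200.0204
  (38 - 26.1429)^2 = 140.5918
  (30 - 26.1429)^2 = 14.8776
  (25 - 26.1429)^2 = 1.3061
  (6 - 26.1429)^2 = 405.7347
  (28 - 26.1429)^2 = 3.449
  (44 - 26.1429)^2 = 318.8776
Step 3: Sum of squared deviations = 1084.8571
Step 4: Sample variance = 1084.8571 / 6 = 180.8095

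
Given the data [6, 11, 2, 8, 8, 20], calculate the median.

8

Step 1: Sort the data in ascending order: [2, 6, 8, 8, 11, 20]
Step 2: The number of values is n = 6.
Step 3: Since n is even, the median is the average of positions 3 and 4:
  Median = (8 + 8) / 2 = 8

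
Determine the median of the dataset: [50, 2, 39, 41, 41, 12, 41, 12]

40

Step 1: Sort the data in ascending order: [2, 12, 12, 39, 41, 41, 41, 50]
Step 2: The number of values is n = 8.
Step 3: Since n is even, the median is the average of positions 4 and 5:
  Median = (39 + 41) / 2 = 40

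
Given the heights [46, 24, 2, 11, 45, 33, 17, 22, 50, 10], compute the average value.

26

Step 1: Sum all values: 46 + 24 + 2 + 11 + 45 + 33 + 17 + 22 + 50 + 10 = 260
Step 2: Count the number of values: n = 10
Step 3: Mean = sum / n = 260 / 10 = 26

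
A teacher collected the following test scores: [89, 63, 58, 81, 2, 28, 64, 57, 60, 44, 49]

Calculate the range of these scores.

87

Step 1: Identify the maximum value: max = 89
Step 2: Identify the minimum value: min = 2
Step 3: Range = max - min = 89 - 2 = 87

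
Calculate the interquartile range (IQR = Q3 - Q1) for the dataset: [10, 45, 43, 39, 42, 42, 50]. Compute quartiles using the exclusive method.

6

Step 1: Sort the data: [10, 39, 42, 42, 43, 45, 50]
Step 2: n = 7
Step 3: Using the exclusive quartile method:
  Q1 = 39
  Q2 (median) = 42
  Q3 = 45
  IQR = Q3 - Q1 = 45 - 39 = 6
Step 4: IQR = 6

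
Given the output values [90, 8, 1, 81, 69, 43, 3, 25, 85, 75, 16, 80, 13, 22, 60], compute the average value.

44.7333

Step 1: Sum all values: 90 + 8 + 1 + 81 + 69 + 43 + 3 + 25 + 85 + 75 + 16 + 80 + 13 + 22 + 60 = 671
Step 2: Count the number of values: n = 15
Step 3: Mean = sum / n = 671 / 15 = 44.7333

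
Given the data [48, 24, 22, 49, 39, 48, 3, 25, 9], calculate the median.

25

Step 1: Sort the data in ascending order: [3, 9, 22, 24, 25, 39, 48, 48, 49]
Step 2: The number of values is n = 9.
Step 3: Since n is odd, the median is the middle value at position 5: 25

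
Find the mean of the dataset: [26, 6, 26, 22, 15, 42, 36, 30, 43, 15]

26.1

Step 1: Sum all values: 26 + 6 + 26 + 22 + 15 + 42 + 36 + 30 + 43 + 15 = 261
Step 2: Count the number of values: n = 10
Step 3: Mean = sum / n = 261 / 10 = 26.1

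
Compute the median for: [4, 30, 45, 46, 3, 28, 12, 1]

20

Step 1: Sort the data in ascending order: [1, 3, 4, 12, 28, 30, 45, 46]
Step 2: The number of values is n = 8.
Step 3: Since n is even, the median is the average of positions 4 and 5:
  Median = (12 + 28) / 2 = 20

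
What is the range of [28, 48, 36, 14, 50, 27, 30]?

36

Step 1: Identify the maximum value: max = 50
Step 2: Identify the minimum value: min = 14
Step 3: Range = max - min = 50 - 14 = 36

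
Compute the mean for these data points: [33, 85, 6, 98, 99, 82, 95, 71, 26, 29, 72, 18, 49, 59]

58.7143

Step 1: Sum all values: 33 + 85 + 6 + 98 + 99 + 82 + 95 + 71 + 26 + 29 + 72 + 18 + 49 + 59 = 822
Step 2: Count the number of values: n = 14
Step 3: Mean = sum / n = 822 / 14 = 58.7143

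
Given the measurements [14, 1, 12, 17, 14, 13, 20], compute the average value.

13

Step 1: Sum all values: 14 + 1 + 12 + 17 + 14 + 13 + 20 = 91
Step 2: Count the number of values: n = 7
Step 3: Mean = sum / n = 91 / 7 = 13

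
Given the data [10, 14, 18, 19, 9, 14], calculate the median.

14

Step 1: Sort the data in ascending order: [9, 10, 14, 14, 18, 19]
Step 2: The number of values is n = 6.
Step 3: Since n is even, the median is the average of positions 3 and 4:
  Median = (14 + 14) / 2 = 14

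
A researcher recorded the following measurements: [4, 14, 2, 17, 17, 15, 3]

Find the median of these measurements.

14

Step 1: Sort the data in ascending order: [2, 3, 4, 14, 15, 17, 17]
Step 2: The number of values is n = 7.
Step 3: Since n is odd, the median is the middle value at position 4: 14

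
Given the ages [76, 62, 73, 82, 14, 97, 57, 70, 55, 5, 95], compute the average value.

62.3636

Step 1: Sum all values: 76 + 62 + 73 + 82 + 14 + 97 + 57 + 70 + 55 + 5 + 95 = 686
Step 2: Count the number of values: n = 11
Step 3: Mean = sum / n = 686 / 11 = 62.3636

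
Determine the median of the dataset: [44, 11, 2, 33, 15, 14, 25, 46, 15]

15

Step 1: Sort the data in ascending order: [2, 11, 14, 15, 15, 25, 33, 44, 46]
Step 2: The number of values is n = 9.
Step 3: Since n is odd, the median is the middle value at position 5: 15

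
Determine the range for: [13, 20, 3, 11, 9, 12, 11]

17

Step 1: Identify the maximum value: max = 20
Step 2: Identify the minimum value: min = 3
Step 3: Range = max - min = 20 - 3 = 17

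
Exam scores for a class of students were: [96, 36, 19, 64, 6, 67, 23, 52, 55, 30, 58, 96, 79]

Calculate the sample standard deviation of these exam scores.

28.576

Step 1: Compute the mean: 52.3846
Step 2: Sum of squared deviations from the mean: 9799.0769
Step 3: Sample variance = 9799.0769 / 12 = 816.5897
Step 4: Standard deviation = sqrt(816.5897) = 28.576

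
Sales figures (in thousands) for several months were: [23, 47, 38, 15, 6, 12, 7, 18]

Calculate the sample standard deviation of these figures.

14.7139

Step 1: Compute the mean: 20.75
Step 2: Sum of squared deviations from the mean: 1515.5
Step 3: Sample variance = 1515.5 / 7 = 216.5
Step 4: Standard deviation = sqrt(216.5) = 14.7139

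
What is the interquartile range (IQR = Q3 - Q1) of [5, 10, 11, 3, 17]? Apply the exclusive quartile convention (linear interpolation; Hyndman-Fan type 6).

10

Step 1: Sort the data: [3, 5, 10, 11, 17]
Step 2: n = 5
Step 3: Using the exclusive quartile method:
  Q1 = 4
  Q2 (median) = 10
  Q3 = 14
  IQR = Q3 - Q1 = 14 - 4 = 10
Step 4: IQR = 10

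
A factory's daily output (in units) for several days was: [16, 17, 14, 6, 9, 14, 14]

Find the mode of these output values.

14

Step 1: Count the frequency of each value:
  6: appears 1 time(s)
  9: appears 1 time(s)
  14: appears 3 time(s)
  16: appears 1 time(s)
  17: appears 1 time(s)
Step 2: The value 14 appears most frequently (3 times).
Step 3: Mode = 14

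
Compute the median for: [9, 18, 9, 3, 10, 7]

9

Step 1: Sort the data in ascending order: [3, 7, 9, 9, 10, 18]
Step 2: The number of values is n = 6.
Step 3: Since n is even, the median is the average of positions 3 and 4:
  Median = (9 + 9) / 2 = 9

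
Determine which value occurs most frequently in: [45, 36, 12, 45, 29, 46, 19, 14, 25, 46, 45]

45

Step 1: Count the frequency of each value:
  12: appears 1 time(s)
  14: appears 1 time(s)
  19: appears 1 time(s)
  25: appears 1 time(s)
  29: appears 1 time(s)
  36: appears 1 time(s)
  45: appears 3 time(s)
  46: appears 2 time(s)
Step 2: The value 45 appears most frequently (3 times).
Step 3: Mode = 45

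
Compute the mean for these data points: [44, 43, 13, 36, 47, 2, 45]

32.8571

Step 1: Sum all values: 44 + 43 + 13 + 36 + 47 + 2 + 45 = 230
Step 2: Count the number of values: n = 7
Step 3: Mean = sum / n = 230 / 7 = 32.8571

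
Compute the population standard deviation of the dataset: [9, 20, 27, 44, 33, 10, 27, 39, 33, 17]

11.2022

Step 1: Compute the mean: 25.9
Step 2: Sum of squared deviations from the mean: 1254.9
Step 3: Population variance = 1254.9 / 10 = 125.49
Step 4: Standard deviation = sqrt(125.49) = 11.2022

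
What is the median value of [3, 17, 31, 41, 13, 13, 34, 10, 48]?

17

Step 1: Sort the data in ascending order: [3, 10, 13, 13, 17, 31, 34, 41, 48]
Step 2: The number of values is n = 9.
Step 3: Since n is odd, the median is the middle value at position 5: 17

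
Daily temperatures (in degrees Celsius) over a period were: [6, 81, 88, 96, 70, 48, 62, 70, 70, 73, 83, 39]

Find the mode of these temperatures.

70

Step 1: Count the frequency of each value:
  6: appears 1 time(s)
  39: appears 1 time(s)
  48: appears 1 time(s)
  62: appears 1 time(s)
  70: appears 3 time(s)
  73: appears 1 time(s)
  81: appears 1 time(s)
  83: appears 1 time(s)
  88: appears 1 time(s)
  96: appears 1 time(s)
Step 2: The value 70 appears most frequently (3 times).
Step 3: Mode = 70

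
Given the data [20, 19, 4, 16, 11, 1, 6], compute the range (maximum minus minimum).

19

Step 1: Identify the maximum value: max = 20
Step 2: Identify the minimum value: min = 1
Step 3: Range = max - min = 20 - 1 = 19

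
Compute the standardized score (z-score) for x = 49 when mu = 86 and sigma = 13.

-2.8462

Step 1: Recall the z-score formula: z = (x - mu) / sigma
Step 2: Substitute values: z = (49 - 86) / 13
Step 3: z = -37 / 13 = -2.8462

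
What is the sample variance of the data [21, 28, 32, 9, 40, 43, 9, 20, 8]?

178

Step 1: Compute the mean: (21 + 28 + 32 + 9 + 40 + 43 + 9 + 20 + 8) / 9 = 23.3333
Step 2: Compute squared deviations from the mean:
  (21 - 23.3333)^2 = 5.4444
  (28 - 23.3333)^2 = 21.7778
  (32 - 23.3333)^2 = 75.1111
  (9 - 23.3333)^2 = 205.4444
  (40 - 23.3333)^2 = 277.7778
  (43 - 23.3333)^2 = 386.7778
  (9 - 23.3333)^2 = 205.4444
  (20 - 23.3333)^2 = 11.1111
  (8 - 23.3333)^2 = 235.1111
Step 3: Sum of squared deviations = 1424
Step 4: Sample variance = 1424 / 8 = 178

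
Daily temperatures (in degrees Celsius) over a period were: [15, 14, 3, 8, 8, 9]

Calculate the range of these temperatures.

12

Step 1: Identify the maximum value: max = 15
Step 2: Identify the minimum value: min = 3
Step 3: Range = max - min = 15 - 3 = 12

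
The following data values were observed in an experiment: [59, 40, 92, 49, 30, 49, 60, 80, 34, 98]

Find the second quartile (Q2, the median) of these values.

54

Step 1: Sort the data: [30, 34, 40, 49, 49, 59, 60, 80, 92, 98]
Step 2: n = 10
Step 3: Q2 is the median. Since n is even, it is the average of the values at positions 5 and 6:
  Q2 = (49 + 59) / 2 = 54
Step 4: Q2 = 54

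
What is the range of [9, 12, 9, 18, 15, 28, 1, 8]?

27

Step 1: Identify the maximum value: max = 28
Step 2: Identify the minimum value: min = 1
Step 3: Range = max - min = 28 - 1 = 27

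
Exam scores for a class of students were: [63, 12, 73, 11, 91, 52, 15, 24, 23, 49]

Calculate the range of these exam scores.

80

Step 1: Identify the maximum value: max = 91
Step 2: Identify the minimum value: min = 11
Step 3: Range = max - min = 91 - 11 = 80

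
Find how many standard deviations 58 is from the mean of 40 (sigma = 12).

1.5

Step 1: Recall the z-score formula: z = (x - mu) / sigma
Step 2: Substitute values: z = (58 - 40) / 12
Step 3: z = 18 / 12 = 1.5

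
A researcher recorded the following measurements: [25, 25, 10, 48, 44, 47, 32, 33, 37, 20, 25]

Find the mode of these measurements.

25

Step 1: Count the frequency of each value:
  10: appears 1 time(s)
  20: appears 1 time(s)
  25: appears 3 time(s)
  32: appears 1 time(s)
  33: appears 1 time(s)
  37: appears 1 time(s)
  44: appears 1 time(s)
  47: appears 1 time(s)
  48: appears 1 time(s)
Step 2: The value 25 appears most frequently (3 times).
Step 3: Mode = 25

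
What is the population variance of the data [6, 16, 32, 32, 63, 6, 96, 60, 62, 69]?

822.96

Step 1: Compute the mean: (6 + 16 + 32 + 32 + 63 + 6 + 96 + 60 + 62 + 69) / 10 = 44.2
Step 2: Compute squared deviations from the mean:
  (6 - 44.2)^2 = 1459.24
  (16 - 44.2)^2 = 795.24
  (32 - 44.2)^2 = 148.84
  (32 - 44.2)^2 = 148.84
  (63 - 44.2)^2 = 353.44
  (6 - 44.2)^2 = 1459.24
  (96 - 44.2)^2 = 2683.24
  (60 - 44.2)^2 = 249.64
  (62 - 44.2)^2 = 316.84
  (69 - 44.2)^2 = 615.04
Step 3: Sum of squared deviations = 8229.6
Step 4: Population variance = 8229.6 / 10 = 822.96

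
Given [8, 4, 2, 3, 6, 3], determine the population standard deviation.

2.0548

Step 1: Compute the mean: 4.3333
Step 2: Sum of squared deviations from the mean: 25.3333
Step 3: Population variance = 25.3333 / 6 = 4.2222
Step 4: Standard deviation = sqrt(4.2222) = 2.0548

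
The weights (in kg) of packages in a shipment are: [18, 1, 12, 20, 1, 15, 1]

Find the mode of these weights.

1

Step 1: Count the frequency of each value:
  1: appears 3 time(s)
  12: appears 1 time(s)
  15: appears 1 time(s)
  18: appears 1 time(s)
  20: appears 1 time(s)
Step 2: The value 1 appears most frequently (3 times).
Step 3: Mode = 1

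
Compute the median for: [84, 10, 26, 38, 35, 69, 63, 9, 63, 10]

36.5

Step 1: Sort the data in ascending order: [9, 10, 10, 26, 35, 38, 63, 63, 69, 84]
Step 2: The number of values is n = 10.
Step 3: Since n is even, the median is the average of positions 5 and 6:
  Median = (35 + 38) / 2 = 36.5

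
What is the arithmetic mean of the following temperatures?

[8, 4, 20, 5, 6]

8.6

Step 1: Sum all values: 8 + 4 + 20 + 5 + 6 = 43
Step 2: Count the number of values: n = 5
Step 3: Mean = sum / n = 43 / 5 = 8.6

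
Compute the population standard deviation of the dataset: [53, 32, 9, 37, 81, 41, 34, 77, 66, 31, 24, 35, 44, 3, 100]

25.8376

Step 1: Compute the mean: 44.4667
Step 2: Sum of squared deviations from the mean: 10013.7333
Step 3: Population variance = 10013.7333 / 15 = 667.5822
Step 4: Standard deviation = sqrt(667.5822) = 25.8376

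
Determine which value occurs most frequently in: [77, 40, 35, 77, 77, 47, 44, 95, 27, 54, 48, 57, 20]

77

Step 1: Count the frequency of each value:
  20: appears 1 time(s)
  27: appears 1 time(s)
  35: appears 1 time(s)
  40: appears 1 time(s)
  44: appears 1 time(s)
  47: appears 1 time(s)
  48: appears 1 time(s)
  54: appears 1 time(s)
  57: appears 1 time(s)
  77: appears 3 time(s)
  95: appears 1 time(s)
Step 2: The value 77 appears most frequently (3 times).
Step 3: Mode = 77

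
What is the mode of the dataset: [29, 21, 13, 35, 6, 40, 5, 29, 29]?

29

Step 1: Count the frequency of each value:
  5: appears 1 time(s)
  6: appears 1 time(s)
  13: appears 1 time(s)
  21: appears 1 time(s)
  29: appears 3 time(s)
  35: appears 1 time(s)
  40: appears 1 time(s)
Step 2: The value 29 appears most frequently (3 times).
Step 3: Mode = 29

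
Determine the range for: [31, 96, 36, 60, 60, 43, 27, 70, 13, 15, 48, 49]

83

Step 1: Identify the maximum value: max = 96
Step 2: Identify the minimum value: min = 13
Step 3: Range = max - min = 96 - 13 = 83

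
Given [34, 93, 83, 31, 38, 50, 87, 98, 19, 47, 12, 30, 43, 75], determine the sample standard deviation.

28.7505

Step 1: Compute the mean: 52.8571
Step 2: Sum of squared deviations from the mean: 10745.7143
Step 3: Sample variance = 10745.7143 / 13 = 826.5934
Step 4: Standard deviation = sqrt(826.5934) = 28.7505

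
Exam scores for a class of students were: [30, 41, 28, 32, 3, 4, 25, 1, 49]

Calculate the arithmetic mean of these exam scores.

23.6667

Step 1: Sum all values: 30 + 41 + 28 + 32 + 3 + 4 + 25 + 1 + 49 = 213
Step 2: Count the number of values: n = 9
Step 3: Mean = sum / n = 213 / 9 = 23.6667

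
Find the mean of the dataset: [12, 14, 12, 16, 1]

11

Step 1: Sum all values: 12 + 14 + 12 + 16 + 1 = 55
Step 2: Count the number of values: n = 5
Step 3: Mean = sum / n = 55 / 5 = 11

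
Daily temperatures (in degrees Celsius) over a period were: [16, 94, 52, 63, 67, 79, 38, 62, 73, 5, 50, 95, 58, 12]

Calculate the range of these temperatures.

90

Step 1: Identify the maximum value: max = 95
Step 2: Identify the minimum value: min = 5
Step 3: Range = max - min = 95 - 5 = 90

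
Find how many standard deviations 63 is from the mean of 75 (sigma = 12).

-1

Step 1: Recall the z-score formula: z = (x - mu) / sigma
Step 2: Substitute values: z = (63 - 75) / 12
Step 3: z = -12 / 12 = -1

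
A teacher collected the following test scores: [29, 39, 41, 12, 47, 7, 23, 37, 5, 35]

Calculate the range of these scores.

42

Step 1: Identify the maximum value: max = 47
Step 2: Identify the minimum value: min = 5
Step 3: Range = max - min = 47 - 5 = 42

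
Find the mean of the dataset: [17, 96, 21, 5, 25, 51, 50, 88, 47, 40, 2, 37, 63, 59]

42.9286

Step 1: Sum all values: 17 + 96 + 21 + 5 + 25 + 51 + 50 + 88 + 47 + 40 + 2 + 37 + 63 + 59 = 601
Step 2: Count the number of values: n = 14
Step 3: Mean = sum / n = 601 / 14 = 42.9286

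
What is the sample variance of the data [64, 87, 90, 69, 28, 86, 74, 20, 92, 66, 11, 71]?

789.4242

Step 1: Compute the mean: (64 + 87 + 90 + 69 + 28 + 86 + 74 + 20 + 92 + 66 + 11 + 71) / 12 = 63.1667
Step 2: Compute squared deviations from the mean:
  (64 - 63.1667)^2 = 0.6944
  (87 - 63.1667)^2 = 568.0278
  (90 - 63.1667)^2 = 720.0278
  (69 - 63.1667)^2 = 34.0278
  (28 - 63.1667)^2 = 1236.6944
  (86 - 63.1667)^2 = 521.3611
  (74 - 63.1667)^2 = 117.3611
  (20 - 63.1667)^2 = 1863.3611
  (92 - 63.1667)^2 = 831.3611
  (66 - 63.1667)^2 = 8.0278
  (11 - 63.1667)^2 = 2721.3611
  (71 - 63.1667)^2 = 61.3611
Step 3: Sum of squared deviations = 8683.6667
Step 4: Sample variance = 8683.6667 / 11 = 789.4242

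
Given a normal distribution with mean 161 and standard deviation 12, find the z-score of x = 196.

2.9167

Step 1: Recall the z-score formula: z = (x - mu) / sigma
Step 2: Substitute values: z = (196 - 161) / 12
Step 3: z = 35 / 12 = 2.9167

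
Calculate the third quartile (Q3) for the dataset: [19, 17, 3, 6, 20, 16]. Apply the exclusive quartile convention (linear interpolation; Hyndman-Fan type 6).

19.25

Step 1: Sort the data: [3, 6, 16, 17, 19, 20]
Step 2: n = 6
Step 3: Using the exclusive quartile method:
  Q1 = 5.25
  Q2 (median) = 16.5
  Q3 = 19.25
  IQR = Q3 - Q1 = 19.25 - 5.25 = 14
Step 4: Q3 = 19.25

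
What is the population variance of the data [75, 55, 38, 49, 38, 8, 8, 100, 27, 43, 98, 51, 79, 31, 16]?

808.7289

Step 1: Compute the mean: (75 + 55 + 38 + 49 + 38 + 8 + 8 + 100 + 27 + 43 + 98 + 51 + 79 + 31 + 16) / 15 = 47.7333
Step 2: Compute squared deviations from the mean:
  (75 - 47.7333)^2 = 743.4711
  (55 - 47.7333)^2 = 52.8044
  (38 - 47.7333)^2 = 94.7378
  (49 - 47.7333)^2 = 1.6044
  (38 - 47.7333)^2 = 94.7378
  (8 - 47.7333)^2 = 1578.7378
  (8 - 47.7333)^2 = 1578.7378
  (100 - 47.7333)^2 = 2731.8044
  (27 - 47.7333)^2 = 429.8711
  (43 - 47.7333)^2 = 22.4044
  (98 - 47.7333)^2 = 2526.7378
  (51 - 47.7333)^2 = 10.6711
  (79 - 47.7333)^2 = 977.6044
  (31 - 47.7333)^2 = 280.0044
  (16 - 47.7333)^2 = 1007.0044
Step 3: Sum of squared deviations = 12130.9333
Step 4: Population variance = 12130.9333 / 15 = 808.7289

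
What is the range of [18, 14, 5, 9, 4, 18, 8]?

14

Step 1: Identify the maximum value: max = 18
Step 2: Identify the minimum value: min = 4
Step 3: Range = max - min = 18 - 4 = 14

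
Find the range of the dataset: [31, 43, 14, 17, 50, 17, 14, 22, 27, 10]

40

Step 1: Identify the maximum value: max = 50
Step 2: Identify the minimum value: min = 10
Step 3: Range = max - min = 50 - 10 = 40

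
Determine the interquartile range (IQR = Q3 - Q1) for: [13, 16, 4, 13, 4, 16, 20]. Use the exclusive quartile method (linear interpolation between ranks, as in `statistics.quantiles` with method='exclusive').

12

Step 1: Sort the data: [4, 4, 13, 13, 16, 16, 20]
Step 2: n = 7
Step 3: Using the exclusive quartile method:
  Q1 = 4
  Q2 (median) = 13
  Q3 = 16
  IQR = Q3 - Q1 = 16 - 4 = 12
Step 4: IQR = 12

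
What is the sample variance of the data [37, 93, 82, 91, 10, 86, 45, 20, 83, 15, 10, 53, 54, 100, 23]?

1109.4095

Step 1: Compute the mean: (37 + 93 + 82 + 91 + 10 + 86 + 45 + 20 + 83 + 15 + 10 + 53 + 54 + 100 + 23) / 15 = 53.4667
Step 2: Compute squared deviations from the mean:
  (37 - 53.4667)^2 = 271.1511
  (93 - 53.4667)^2 = 1562.8844
  (82 - 53.4667)^2 = 814.1511
  (91 - 53.4667)^2 = 1408.7511
  (10 - 53.4667)^2 = 1889.3511
  (86 - 53.4667)^2 = 1058.4178
  (45 - 53.4667)^2 = 71.6844
  (20 - 53.4667)^2 = 1120.0178
  (83 - 53.4667)^2 = 872.2178
  (15 - 53.4667)^2 = 1479.6844
  (10 - 53.4667)^2 = 1889.3511
  (53 - 53.4667)^2 = 0.2178
  (54 - 53.4667)^2 = 0.2844
  (100 - 53.4667)^2 = 2165.3511
  (23 - 53.4667)^2 = 928.2178
Step 3: Sum of squared deviations = 15531.7333
Step 4: Sample variance = 15531.7333 / 14 = 1109.4095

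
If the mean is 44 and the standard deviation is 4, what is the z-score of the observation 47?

0.75

Step 1: Recall the z-score formula: z = (x - mu) / sigma
Step 2: Substitute values: z = (47 - 44) / 4
Step 3: z = 3 / 4 = 0.75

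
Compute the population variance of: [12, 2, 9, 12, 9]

13.36

Step 1: Compute the mean: (12 + 2 + 9 + 12 + 9) / 5 = 8.8
Step 2: Compute squared deviations from the mean:
  (12 - 8.8)^2 = 10.24
  (2 - 8.8)^2 = 46.24
  (9 - 8.8)^2 = 0.04
  (12 - 8.8)^2 = 10.24
  (9 - 8.8)^2 = 0.04
Step 3: Sum of squared deviations = 66.8
Step 4: Population variance = 66.8 / 5 = 13.36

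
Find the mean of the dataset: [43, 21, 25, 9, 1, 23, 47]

24.1429

Step 1: Sum all values: 43 + 21 + 25 + 9 + 1 + 23 + 47 = 169
Step 2: Count the number of values: n = 7
Step 3: Mean = sum / n = 169 / 7 = 24.1429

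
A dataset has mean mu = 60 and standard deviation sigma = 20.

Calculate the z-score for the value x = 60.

0

Step 1: Recall the z-score formula: z = (x - mu) / sigma
Step 2: Substitute values: z = (60 - 60) / 20
Step 3: z = 0 / 20 = 0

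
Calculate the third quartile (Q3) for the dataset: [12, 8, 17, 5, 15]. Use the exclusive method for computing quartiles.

16

Step 1: Sort the data: [5, 8, 12, 15, 17]
Step 2: n = 5
Step 3: Using the exclusive quartile method:
  Q1 = 6.5
  Q2 (median) = 12
  Q3 = 16
  IQR = Q3 - Q1 = 16 - 6.5 = 9.5
Step 4: Q3 = 16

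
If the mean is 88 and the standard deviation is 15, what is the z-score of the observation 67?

-1.4

Step 1: Recall the z-score formula: z = (x - mu) / sigma
Step 2: Substitute values: z = (67 - 88) / 15
Step 3: z = -21 / 15 = -1.4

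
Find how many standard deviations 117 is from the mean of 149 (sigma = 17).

-1.8824

Step 1: Recall the z-score formula: z = (x - mu) / sigma
Step 2: Substitute values: z = (117 - 149) / 17
Step 3: z = -32 / 17 = -1.8824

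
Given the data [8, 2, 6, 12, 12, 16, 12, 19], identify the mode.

12

Step 1: Count the frequency of each value:
  2: appears 1 time(s)
  6: appears 1 time(s)
  8: appears 1 time(s)
  12: appears 3 time(s)
  16: appears 1 time(s)
  19: appears 1 time(s)
Step 2: The value 12 appears most frequently (3 times).
Step 3: Mode = 12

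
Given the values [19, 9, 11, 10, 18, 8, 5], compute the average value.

11.4286

Step 1: Sum all values: 19 + 9 + 11 + 10 + 18 + 8 + 5 = 80
Step 2: Count the number of values: n = 7
Step 3: Mean = sum / n = 80 / 7 = 11.4286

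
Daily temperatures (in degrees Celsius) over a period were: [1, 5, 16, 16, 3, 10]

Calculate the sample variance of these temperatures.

42.7

Step 1: Compute the mean: (1 + 5 + 16 + 16 + 3 + 10) / 6 = 8.5
Step 2: Compute squared deviations from the mean:
  (1 - 8.5)^2 = 56.25
  (5 - 8.5)^2 = 12.25
  (16 - 8.5)^2 = 56.25
  (16 - 8.5)^2 = 56.25
  (3 - 8.5)^2 = 30.25
  (10 - 8.5)^2 = 2.25
Step 3: Sum of squared deviations = 213.5
Step 4: Sample variance = 213.5 / 5 = 42.7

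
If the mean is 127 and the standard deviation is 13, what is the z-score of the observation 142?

1.1538

Step 1: Recall the z-score formula: z = (x - mu) / sigma
Step 2: Substitute values: z = (142 - 127) / 13
Step 3: z = 15 / 13 = 1.1538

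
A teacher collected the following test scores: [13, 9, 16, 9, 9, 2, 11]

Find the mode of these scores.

9

Step 1: Count the frequency of each value:
  2: appears 1 time(s)
  9: appears 3 time(s)
  11: appears 1 time(s)
  13: appears 1 time(s)
  16: appears 1 time(s)
Step 2: The value 9 appears most frequently (3 times).
Step 3: Mode = 9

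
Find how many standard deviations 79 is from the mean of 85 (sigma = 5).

-1.2

Step 1: Recall the z-score formula: z = (x - mu) / sigma
Step 2: Substitute values: z = (79 - 85) / 5
Step 3: z = -6 / 5 = -1.2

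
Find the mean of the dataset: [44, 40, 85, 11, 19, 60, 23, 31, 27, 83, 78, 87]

49

Step 1: Sum all values: 44 + 40 + 85 + 11 + 19 + 60 + 23 + 31 + 27 + 83 + 78 + 87 = 588
Step 2: Count the number of values: n = 12
Step 3: Mean = sum / n = 588 / 12 = 49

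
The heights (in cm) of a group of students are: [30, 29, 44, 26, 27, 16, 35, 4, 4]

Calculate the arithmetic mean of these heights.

23.8889

Step 1: Sum all values: 30 + 29 + 44 + 26 + 27 + 16 + 35 + 4 + 4 = 215
Step 2: Count the number of values: n = 9
Step 3: Mean = sum / n = 215 / 9 = 23.8889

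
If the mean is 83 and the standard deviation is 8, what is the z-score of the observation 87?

0.5

Step 1: Recall the z-score formula: z = (x - mu) / sigma
Step 2: Substitute values: z = (87 - 83) / 8
Step 3: z = 4 / 8 = 0.5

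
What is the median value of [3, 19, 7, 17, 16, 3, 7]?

7

Step 1: Sort the data in ascending order: [3, 3, 7, 7, 16, 17, 19]
Step 2: The number of values is n = 7.
Step 3: Since n is odd, the median is the middle value at position 4: 7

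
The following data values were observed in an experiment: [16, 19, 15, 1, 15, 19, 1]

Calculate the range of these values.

18

Step 1: Identify the maximum value: max = 19
Step 2: Identify the minimum value: min = 1
Step 3: Range = max - min = 19 - 1 = 18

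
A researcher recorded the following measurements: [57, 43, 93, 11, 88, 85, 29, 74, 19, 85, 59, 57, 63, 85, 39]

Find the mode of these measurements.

85

Step 1: Count the frequency of each value:
  11: appears 1 time(s)
  19: appears 1 time(s)
  29: appears 1 time(s)
  39: appears 1 time(s)
  43: appears 1 time(s)
  57: appears 2 time(s)
  59: appears 1 time(s)
  63: appears 1 time(s)
  74: appears 1 time(s)
  85: appears 3 time(s)
  88: appears 1 time(s)
  93: appears 1 time(s)
Step 2: The value 85 appears most frequently (3 times).
Step 3: Mode = 85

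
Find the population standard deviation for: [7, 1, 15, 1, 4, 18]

6.6249

Step 1: Compute the mean: 7.6667
Step 2: Sum of squared deviations from the mean: 263.3333
Step 3: Population variance = 263.3333 / 6 = 43.8889
Step 4: Standard deviation = sqrt(43.8889) = 6.6249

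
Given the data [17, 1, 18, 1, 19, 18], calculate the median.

17.5

Step 1: Sort the data in ascending order: [1, 1, 17, 18, 18, 19]
Step 2: The number of values is n = 6.
Step 3: Since n is even, the median is the average of positions 3 and 4:
  Median = (17 + 18) / 2 = 17.5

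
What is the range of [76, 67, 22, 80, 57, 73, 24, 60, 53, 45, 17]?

63

Step 1: Identify the maximum value: max = 80
Step 2: Identify the minimum value: min = 17
Step 3: Range = max - min = 80 - 17 = 63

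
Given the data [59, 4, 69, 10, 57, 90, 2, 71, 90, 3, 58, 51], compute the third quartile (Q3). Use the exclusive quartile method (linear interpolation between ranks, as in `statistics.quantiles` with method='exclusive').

70.5

Step 1: Sort the data: [2, 3, 4, 10, 51, 57, 58, 59, 69, 71, 90, 90]
Step 2: n = 12
Step 3: Using the exclusive quartile method:
  Q1 = 5.5
  Q2 (median) = 57.5
  Q3 = 70.5
  IQR = Q3 - Q1 = 70.5 - 5.5 = 65
Step 4: Q3 = 70.5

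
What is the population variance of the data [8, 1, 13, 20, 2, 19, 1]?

59.2653

Step 1: Compute the mean: (8 + 1 + 13 + 20 + 2 + 19 + 1) / 7 = 9.1429
Step 2: Compute squared deviations from the mean:
  (8 - 9.1429)^2 = 1.3061
  (1 - 9.1429)^2 = 66.3061
  (13 - 9.1429)^2 = 14.8776
  (20 - 9.1429)^2 = 117.8776
  (2 - 9.1429)^2 = 51.0204
  (19 - 9.1429)^2 = 97.1633
  (1 - 9.1429)^2 = 66.3061
Step 3: Sum of squared deviations = 414.8571
Step 4: Population variance = 414.8571 / 7 = 59.2653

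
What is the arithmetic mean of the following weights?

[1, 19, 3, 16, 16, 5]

10

Step 1: Sum all values: 1 + 19 + 3 + 16 + 16 + 5 = 60
Step 2: Count the number of values: n = 6
Step 3: Mean = sum / n = 60 / 6 = 10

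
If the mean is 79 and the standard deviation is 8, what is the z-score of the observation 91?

1.5

Step 1: Recall the z-score formula: z = (x - mu) / sigma
Step 2: Substitute values: z = (91 - 79) / 8
Step 3: z = 12 / 8 = 1.5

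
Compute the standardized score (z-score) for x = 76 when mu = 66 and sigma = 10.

1

Step 1: Recall the z-score formula: z = (x - mu) / sigma
Step 2: Substitute values: z = (76 - 66) / 10
Step 3: z = 10 / 10 = 1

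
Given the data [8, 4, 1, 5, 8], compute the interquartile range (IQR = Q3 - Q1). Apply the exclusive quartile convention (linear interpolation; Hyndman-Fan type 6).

5.5

Step 1: Sort the data: [1, 4, 5, 8, 8]
Step 2: n = 5
Step 3: Using the exclusive quartile method:
  Q1 = 2.5
  Q2 (median) = 5
  Q3 = 8
  IQR = Q3 - Q1 = 8 - 2.5 = 5.5
Step 4: IQR = 5.5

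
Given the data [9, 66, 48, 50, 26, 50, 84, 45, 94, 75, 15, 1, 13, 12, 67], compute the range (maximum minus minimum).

93

Step 1: Identify the maximum value: max = 94
Step 2: Identify the minimum value: min = 1
Step 3: Range = max - min = 94 - 1 = 93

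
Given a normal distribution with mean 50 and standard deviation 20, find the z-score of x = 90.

2

Step 1: Recall the z-score formula: z = (x - mu) / sigma
Step 2: Substitute values: z = (90 - 50) / 20
Step 3: z = 40 / 20 = 2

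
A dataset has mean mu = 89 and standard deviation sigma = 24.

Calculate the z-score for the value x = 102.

0.5417

Step 1: Recall the z-score formula: z = (x - mu) / sigma
Step 2: Substitute values: z = (102 - 89) / 24
Step 3: z = 13 / 24 = 0.5417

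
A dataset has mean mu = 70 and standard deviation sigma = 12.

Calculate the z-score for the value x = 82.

1

Step 1: Recall the z-score formula: z = (x - mu) / sigma
Step 2: Substitute values: z = (82 - 70) / 12
Step 3: z = 12 / 12 = 1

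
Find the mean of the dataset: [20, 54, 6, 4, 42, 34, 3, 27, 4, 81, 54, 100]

35.75

Step 1: Sum all values: 20 + 54 + 6 + 4 + 42 + 34 + 3 + 27 + 4 + 81 + 54 + 100 = 429
Step 2: Count the number of values: n = 12
Step 3: Mean = sum / n = 429 / 12 = 35.75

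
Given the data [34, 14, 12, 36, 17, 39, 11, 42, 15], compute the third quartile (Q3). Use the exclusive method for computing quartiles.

37.5

Step 1: Sort the data: [11, 12, 14, 15, 17, 34, 36, 39, 42]
Step 2: n = 9
Step 3: Using the exclusive quartile method:
  Q1 = 13
  Q2 (median) = 17
  Q3 = 37.5
  IQR = Q3 - Q1 = 37.5 - 13 = 24.5
Step 4: Q3 = 37.5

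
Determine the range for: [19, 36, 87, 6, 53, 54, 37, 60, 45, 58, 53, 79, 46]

81

Step 1: Identify the maximum value: max = 87
Step 2: Identify the minimum value: min = 6
Step 3: Range = max - min = 87 - 6 = 81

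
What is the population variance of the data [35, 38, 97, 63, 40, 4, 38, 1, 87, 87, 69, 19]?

960.6389

Step 1: Compute the mean: (35 + 38 + 97 + 63 + 40 + 4 + 38 + 1 + 87 + 87 + 69 + 19) / 12 = 48.1667
Step 2: Compute squared deviations from the mean:
  (35 - 48.1667)^2 = 173.3611
  (38 - 48.1667)^2 = 103.3611
  (97 - 48.1667)^2 = 2384.6944
  (63 - 48.1667)^2 = 220.0278
  (40 - 48.1667)^2 = 66.6944
  (4 - 48.1667)^2 = 1950.6944
  (38 - 48.1667)^2 = 103.3611
  (1 - 48.1667)^2 = 2224.6944
  (87 - 48.1667)^2 = 1508.0278
  (87 - 48.1667)^2 = 1508.0278
  (69 - 48.1667)^2 = 434.0278
  (19 - 48.1667)^2 = 850.6944
Step 3: Sum of squared deviations = 11527.6667
Step 4: Population variance = 11527.6667 / 12 = 960.6389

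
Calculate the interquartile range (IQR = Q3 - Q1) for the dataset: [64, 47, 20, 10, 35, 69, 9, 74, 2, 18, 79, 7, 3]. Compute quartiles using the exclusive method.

58.5

Step 1: Sort the data: [2, 3, 7, 9, 10, 18, 20, 35, 47, 64, 69, 74, 79]
Step 2: n = 13
Step 3: Using the exclusive quartile method:
  Q1 = 8
  Q2 (median) = 20
  Q3 = 66.5
  IQR = Q3 - Q1 = 66.5 - 8 = 58.5
Step 4: IQR = 58.5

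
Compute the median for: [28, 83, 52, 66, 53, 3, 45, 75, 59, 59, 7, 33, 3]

52

Step 1: Sort the data in ascending order: [3, 3, 7, 28, 33, 45, 52, 53, 59, 59, 66, 75, 83]
Step 2: The number of values is n = 13.
Step 3: Since n is odd, the median is the middle value at position 7: 52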